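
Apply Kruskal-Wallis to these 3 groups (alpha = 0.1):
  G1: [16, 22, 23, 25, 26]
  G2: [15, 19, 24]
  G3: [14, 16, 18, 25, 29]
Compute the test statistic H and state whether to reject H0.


Step 1: Combine all N = 13 observations and assign midranks.
sorted (value, group, rank): (14,G3,1), (15,G2,2), (16,G1,3.5), (16,G3,3.5), (18,G3,5), (19,G2,6), (22,G1,7), (23,G1,8), (24,G2,9), (25,G1,10.5), (25,G3,10.5), (26,G1,12), (29,G3,13)
Step 2: Sum ranks within each group.
R_1 = 41 (n_1 = 5)
R_2 = 17 (n_2 = 3)
R_3 = 33 (n_3 = 5)
Step 3: H = 12/(N(N+1)) * sum(R_i^2/n_i) - 3(N+1)
     = 12/(13*14) * (41^2/5 + 17^2/3 + 33^2/5) - 3*14
     = 0.065934 * 650.333 - 42
     = 0.879121.
Step 4: Ties present; correction factor C = 1 - 12/(13^3 - 13) = 0.994505. Corrected H = 0.879121 / 0.994505 = 0.883978.
Step 5: Under H0, H ~ chi^2(2); p-value = 0.642757.
Step 6: alpha = 0.1. fail to reject H0.

H = 0.8840, df = 2, p = 0.642757, fail to reject H0.


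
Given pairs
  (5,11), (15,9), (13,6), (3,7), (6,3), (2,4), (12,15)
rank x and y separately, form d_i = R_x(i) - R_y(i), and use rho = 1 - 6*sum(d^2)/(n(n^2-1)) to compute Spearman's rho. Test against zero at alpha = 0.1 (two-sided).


Step 1: Rank x and y separately (midranks; no ties here).
rank(x): 5->3, 15->7, 13->6, 3->2, 6->4, 2->1, 12->5
rank(y): 11->6, 9->5, 6->3, 7->4, 3->1, 4->2, 15->7
Step 2: d_i = R_x(i) - R_y(i); compute d_i^2.
  (3-6)^2=9, (7-5)^2=4, (6-3)^2=9, (2-4)^2=4, (4-1)^2=9, (1-2)^2=1, (5-7)^2=4
sum(d^2) = 40.
Step 3: rho = 1 - 6*40 / (7*(7^2 - 1)) = 1 - 240/336 = 0.285714.
Step 4: Under H0, t = rho * sqrt((n-2)/(1-rho^2)) = 0.6667 ~ t(5).
Step 5: Two-sided p-value from the t-distribution with 5 df = 0.534509.
Step 6: alpha = 0.1. fail to reject H0.

rho = 0.2857, p = 0.534509, fail to reject H0 at alpha = 0.1.


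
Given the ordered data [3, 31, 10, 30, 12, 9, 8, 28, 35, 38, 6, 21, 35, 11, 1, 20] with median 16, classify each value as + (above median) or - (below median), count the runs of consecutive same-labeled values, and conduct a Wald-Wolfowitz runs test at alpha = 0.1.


Step 1: Compute median = 16; label A = above, B = below.
Labels in order: BABABBBAAABAABBA  (n_A = 8, n_B = 8)
Step 2: Count runs R = 10.
Step 3: Under H0 (random ordering), E[R] = 2*n_A*n_B/(n_A+n_B) + 1 = 2*8*8/16 + 1 = 9.0000.
        Var[R] = 2*n_A*n_B*(2*n_A*n_B - n_A - n_B) / ((n_A+n_B)^2 * (n_A+n_B-1)) = 14336/3840 = 3.7333.
        SD[R] = 1.9322.
Step 4: Continuity-corrected z = (R - 0.5 - E[R]) / SD[R] = (10 - 0.5 - 9.0000) / 1.9322 = 0.2588.
Step 5: Two-sided p-value via normal approximation = 2*(1 - Phi(|z|)) = 0.795809.
Step 6: alpha = 0.1. fail to reject H0.

R = 10, z = 0.2588, p = 0.795809, fail to reject H0.


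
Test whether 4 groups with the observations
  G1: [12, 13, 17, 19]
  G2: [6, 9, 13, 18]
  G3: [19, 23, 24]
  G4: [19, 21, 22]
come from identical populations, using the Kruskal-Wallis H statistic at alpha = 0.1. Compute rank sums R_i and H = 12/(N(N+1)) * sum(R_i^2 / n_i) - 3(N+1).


Step 1: Combine all N = 14 observations and assign midranks.
sorted (value, group, rank): (6,G2,1), (9,G2,2), (12,G1,3), (13,G1,4.5), (13,G2,4.5), (17,G1,6), (18,G2,7), (19,G1,9), (19,G3,9), (19,G4,9), (21,G4,11), (22,G4,12), (23,G3,13), (24,G3,14)
Step 2: Sum ranks within each group.
R_1 = 22.5 (n_1 = 4)
R_2 = 14.5 (n_2 = 4)
R_3 = 36 (n_3 = 3)
R_4 = 32 (n_4 = 3)
Step 3: H = 12/(N(N+1)) * sum(R_i^2/n_i) - 3(N+1)
     = 12/(14*15) * (22.5^2/4 + 14.5^2/4 + 36^2/3 + 32^2/3) - 3*15
     = 0.057143 * 952.458 - 45
     = 9.426190.
Step 4: Ties present; correction factor C = 1 - 30/(14^3 - 14) = 0.989011. Corrected H = 9.426190 / 0.989011 = 9.530926.
Step 5: Under H0, H ~ chi^2(3); p-value = 0.023005.
Step 6: alpha = 0.1. reject H0.

H = 9.5309, df = 3, p = 0.023005, reject H0.


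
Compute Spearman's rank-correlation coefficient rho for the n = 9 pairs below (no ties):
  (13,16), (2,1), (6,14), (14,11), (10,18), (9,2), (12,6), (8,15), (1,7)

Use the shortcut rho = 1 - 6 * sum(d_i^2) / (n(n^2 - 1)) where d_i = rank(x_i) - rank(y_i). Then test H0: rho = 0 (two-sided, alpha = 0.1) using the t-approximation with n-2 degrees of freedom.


Step 1: Rank x and y separately (midranks; no ties here).
rank(x): 13->8, 2->2, 6->3, 14->9, 10->6, 9->5, 12->7, 8->4, 1->1
rank(y): 16->8, 1->1, 14->6, 11->5, 18->9, 2->2, 6->3, 15->7, 7->4
Step 2: d_i = R_x(i) - R_y(i); compute d_i^2.
  (8-8)^2=0, (2-1)^2=1, (3-6)^2=9, (9-5)^2=16, (6-9)^2=9, (5-2)^2=9, (7-3)^2=16, (4-7)^2=9, (1-4)^2=9
sum(d^2) = 78.
Step 3: rho = 1 - 6*78 / (9*(9^2 - 1)) = 1 - 468/720 = 0.350000.
Step 4: Under H0, t = rho * sqrt((n-2)/(1-rho^2)) = 0.9885 ~ t(7).
Step 5: Two-sided p-value from the t-distribution with 7 df = 0.355820.
Step 6: alpha = 0.1. fail to reject H0.

rho = 0.3500, p = 0.355820, fail to reject H0 at alpha = 0.1.


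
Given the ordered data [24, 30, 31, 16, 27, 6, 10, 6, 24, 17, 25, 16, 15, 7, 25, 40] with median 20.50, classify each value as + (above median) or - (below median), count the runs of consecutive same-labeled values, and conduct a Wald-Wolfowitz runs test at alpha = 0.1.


Step 1: Compute median = 20.50; label A = above, B = below.
Labels in order: AAABABBBABABBBAA  (n_A = 8, n_B = 8)
Step 2: Count runs R = 9.
Step 3: Under H0 (random ordering), E[R] = 2*n_A*n_B/(n_A+n_B) + 1 = 2*8*8/16 + 1 = 9.0000.
        Var[R] = 2*n_A*n_B*(2*n_A*n_B - n_A - n_B) / ((n_A+n_B)^2 * (n_A+n_B-1)) = 14336/3840 = 3.7333.
        SD[R] = 1.9322.
Step 4: R = E[R], so z = 0 with no continuity correction.
Step 5: Two-sided p-value via normal approximation = 2*(1 - Phi(|z|)) = 1.000000.
Step 6: alpha = 0.1. fail to reject H0.

R = 9, z = 0.0000, p = 1.000000, fail to reject H0.


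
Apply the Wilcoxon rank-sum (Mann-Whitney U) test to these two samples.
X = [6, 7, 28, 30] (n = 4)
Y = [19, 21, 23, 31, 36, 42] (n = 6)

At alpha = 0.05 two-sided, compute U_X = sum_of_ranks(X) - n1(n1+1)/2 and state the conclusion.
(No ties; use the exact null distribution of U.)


Step 1: Combine and sort all 10 observations; assign midranks.
sorted (value, group): (6,X), (7,X), (19,Y), (21,Y), (23,Y), (28,X), (30,X), (31,Y), (36,Y), (42,Y)
ranks: 6->1, 7->2, 19->3, 21->4, 23->5, 28->6, 30->7, 31->8, 36->9, 42->10
Step 2: Rank sum for X: R1 = 1 + 2 + 6 + 7 = 16.
Step 3: U_X = R1 - n1(n1+1)/2 = 16 - 4*5/2 = 16 - 10 = 6.
       U_Y = n1*n2 - U_X = 24 - 6 = 18.
Step 4: No ties, so the exact null distribution of U (based on enumerating the C(10,4) = 210 equally likely rank assignments) gives the two-sided p-value.
Step 5: p-value = 0.257143; compare to alpha = 0.05. fail to reject H0.

U_X = 6, p = 0.257143, fail to reject H0 at alpha = 0.05.


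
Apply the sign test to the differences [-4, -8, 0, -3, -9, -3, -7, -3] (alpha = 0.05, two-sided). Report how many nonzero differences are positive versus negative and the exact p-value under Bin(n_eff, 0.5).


Step 1: Discard zero differences. Original n = 8; n_eff = number of nonzero differences = 7.
Nonzero differences (with sign): -4, -8, -3, -9, -3, -7, -3
Step 2: Count signs: positive = 0, negative = 7.
Step 3: Under H0: P(positive) = 0.5, so the number of positives S ~ Bin(7, 0.5).
Step 4: Two-sided exact p-value = sum of Bin(7,0.5) probabilities at or below the observed probability = 0.015625.
Step 5: alpha = 0.05. reject H0.

n_eff = 7, pos = 0, neg = 7, p = 0.015625, reject H0.


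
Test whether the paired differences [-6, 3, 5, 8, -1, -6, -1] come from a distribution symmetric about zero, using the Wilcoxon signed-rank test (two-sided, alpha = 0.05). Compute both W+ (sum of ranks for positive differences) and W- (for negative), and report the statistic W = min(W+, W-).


Step 1: Drop any zero differences (none here) and take |d_i|.
|d| = [6, 3, 5, 8, 1, 6, 1]
Step 2: Midrank |d_i| (ties get averaged ranks).
ranks: |6|->5.5, |3|->3, |5|->4, |8|->7, |1|->1.5, |6|->5.5, |1|->1.5
Step 3: Attach original signs; sum ranks with positive sign and with negative sign.
W+ = 3 + 4 + 7 = 14
W- = 5.5 + 1.5 + 5.5 + 1.5 = 14
(Check: W+ + W- = 28 should equal n(n+1)/2 = 28.)
Step 4: Test statistic W = min(W+, W-) = 14.
Step 5: Ties in |d|, so use the tie-corrected normal approximation.
        E[W] = n(n+1)/4 = 7*8/4 = 14.
        Tie groups: |d|=1 (t=2), |d|=6 (t=2); sum(t^3 - t) = 12.
        Var[W] = n(n+1)(2n+1)/24 - sum(t^3-t)/48 = 840/24 - 12/48 = 34.75.
        z = (W - E[W]) / sqrt(Var[W]) = (14 - 14) / 5.8949 = 0.0000.
        Two-sided p = 2*Phi(z) = 1.000000.
Step 6: alpha = 0.05. fail to reject H0.

W+ = 14, W- = 14, W = min = 14, p = 1.000000, fail to reject H0.


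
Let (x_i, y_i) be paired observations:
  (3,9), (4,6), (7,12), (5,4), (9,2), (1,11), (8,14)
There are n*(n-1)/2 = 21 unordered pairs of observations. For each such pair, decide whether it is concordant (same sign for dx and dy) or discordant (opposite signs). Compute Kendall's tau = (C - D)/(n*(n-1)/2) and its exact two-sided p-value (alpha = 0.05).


Step 1: Enumerate the 21 unordered pairs (i,j) with i<j and classify each by sign(x_j-x_i) * sign(y_j-y_i).
  (1,2):dx=+1,dy=-3->D; (1,3):dx=+4,dy=+3->C; (1,4):dx=+2,dy=-5->D; (1,5):dx=+6,dy=-7->D
  (1,6):dx=-2,dy=+2->D; (1,7):dx=+5,dy=+5->C; (2,3):dx=+3,dy=+6->C; (2,4):dx=+1,dy=-2->D
  (2,5):dx=+5,dy=-4->D; (2,6):dx=-3,dy=+5->D; (2,7):dx=+4,dy=+8->C; (3,4):dx=-2,dy=-8->C
  (3,5):dx=+2,dy=-10->D; (3,6):dx=-6,dy=-1->C; (3,7):dx=+1,dy=+2->C; (4,5):dx=+4,dy=-2->D
  (4,6):dx=-4,dy=+7->D; (4,7):dx=+3,dy=+10->C; (5,6):dx=-8,dy=+9->D; (5,7):dx=-1,dy=+12->D
  (6,7):dx=+7,dy=+3->C
Step 2: C = 9, D = 12, total pairs = 21.
Step 3: tau = (C - D)/(n(n-1)/2) = (9 - 12)/21 = -0.142857.
Step 4: Exact two-sided p-value (enumerate n! = 5040 permutations of y under H0): p = 0.772619.
Step 5: alpha = 0.05. fail to reject H0.

tau_b = -0.1429 (C=9, D=12), p = 0.772619, fail to reject H0.


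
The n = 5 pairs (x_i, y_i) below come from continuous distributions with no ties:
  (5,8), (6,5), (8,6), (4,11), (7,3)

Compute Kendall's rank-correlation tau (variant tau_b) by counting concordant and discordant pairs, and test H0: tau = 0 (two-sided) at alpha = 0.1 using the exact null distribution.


Step 1: Enumerate the 10 unordered pairs (i,j) with i<j and classify each by sign(x_j-x_i) * sign(y_j-y_i).
  (1,2):dx=+1,dy=-3->D; (1,3):dx=+3,dy=-2->D; (1,4):dx=-1,dy=+3->D; (1,5):dx=+2,dy=-5->D
  (2,3):dx=+2,dy=+1->C; (2,4):dx=-2,dy=+6->D; (2,5):dx=+1,dy=-2->D; (3,4):dx=-4,dy=+5->D
  (3,5):dx=-1,dy=-3->C; (4,5):dx=+3,dy=-8->D
Step 2: C = 2, D = 8, total pairs = 10.
Step 3: tau = (C - D)/(n(n-1)/2) = (2 - 8)/10 = -0.600000.
Step 4: Exact two-sided p-value (enumerate n! = 120 permutations of y under H0): p = 0.233333.
Step 5: alpha = 0.1. fail to reject H0.

tau_b = -0.6000 (C=2, D=8), p = 0.233333, fail to reject H0.


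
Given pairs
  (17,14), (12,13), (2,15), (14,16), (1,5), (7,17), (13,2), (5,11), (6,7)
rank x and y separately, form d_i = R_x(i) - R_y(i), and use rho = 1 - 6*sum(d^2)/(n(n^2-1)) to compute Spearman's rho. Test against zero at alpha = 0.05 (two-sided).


Step 1: Rank x and y separately (midranks; no ties here).
rank(x): 17->9, 12->6, 2->2, 14->8, 1->1, 7->5, 13->7, 5->3, 6->4
rank(y): 14->6, 13->5, 15->7, 16->8, 5->2, 17->9, 2->1, 11->4, 7->3
Step 2: d_i = R_x(i) - R_y(i); compute d_i^2.
  (9-6)^2=9, (6-5)^2=1, (2-7)^2=25, (8-8)^2=0, (1-2)^2=1, (5-9)^2=16, (7-1)^2=36, (3-4)^2=1, (4-3)^2=1
sum(d^2) = 90.
Step 3: rho = 1 - 6*90 / (9*(9^2 - 1)) = 1 - 540/720 = 0.250000.
Step 4: Under H0, t = rho * sqrt((n-2)/(1-rho^2)) = 0.6831 ~ t(7).
Step 5: Two-sided p-value from the t-distribution with 7 df = 0.516490.
Step 6: alpha = 0.05. fail to reject H0.

rho = 0.2500, p = 0.516490, fail to reject H0 at alpha = 0.05.


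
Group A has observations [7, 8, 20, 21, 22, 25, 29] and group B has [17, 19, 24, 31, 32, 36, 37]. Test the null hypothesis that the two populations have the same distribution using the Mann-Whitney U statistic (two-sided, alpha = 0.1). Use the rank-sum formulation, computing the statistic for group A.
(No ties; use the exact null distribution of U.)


Step 1: Combine and sort all 14 observations; assign midranks.
sorted (value, group): (7,X), (8,X), (17,Y), (19,Y), (20,X), (21,X), (22,X), (24,Y), (25,X), (29,X), (31,Y), (32,Y), (36,Y), (37,Y)
ranks: 7->1, 8->2, 17->3, 19->4, 20->5, 21->6, 22->7, 24->8, 25->9, 29->10, 31->11, 32->12, 36->13, 37->14
Step 2: Rank sum for X: R1 = 1 + 2 + 5 + 6 + 7 + 9 + 10 = 40.
Step 3: U_X = R1 - n1(n1+1)/2 = 40 - 7*8/2 = 40 - 28 = 12.
       U_Y = n1*n2 - U_X = 49 - 12 = 37.
Step 4: No ties, so the exact null distribution of U (based on enumerating the C(14,7) = 3432 equally likely rank assignments) gives the two-sided p-value.
Step 5: p-value = 0.128205; compare to alpha = 0.1. fail to reject H0.

U_X = 12, p = 0.128205, fail to reject H0 at alpha = 0.1.


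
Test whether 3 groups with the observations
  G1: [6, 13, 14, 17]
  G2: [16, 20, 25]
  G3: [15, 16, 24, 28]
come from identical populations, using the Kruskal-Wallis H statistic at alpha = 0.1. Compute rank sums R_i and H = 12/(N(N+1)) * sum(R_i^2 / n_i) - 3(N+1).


Step 1: Combine all N = 11 observations and assign midranks.
sorted (value, group, rank): (6,G1,1), (13,G1,2), (14,G1,3), (15,G3,4), (16,G2,5.5), (16,G3,5.5), (17,G1,7), (20,G2,8), (24,G3,9), (25,G2,10), (28,G3,11)
Step 2: Sum ranks within each group.
R_1 = 13 (n_1 = 4)
R_2 = 23.5 (n_2 = 3)
R_3 = 29.5 (n_3 = 4)
Step 3: H = 12/(N(N+1)) * sum(R_i^2/n_i) - 3(N+1)
     = 12/(11*12) * (13^2/4 + 23.5^2/3 + 29.5^2/4) - 3*12
     = 0.090909 * 443.896 - 36
     = 4.354167.
Step 4: Ties present; correction factor C = 1 - 6/(11^3 - 11) = 0.995455. Corrected H = 4.354167 / 0.995455 = 4.374049.
Step 5: Under H0, H ~ chi^2(2); p-value = 0.112250.
Step 6: alpha = 0.1. fail to reject H0.

H = 4.3740, df = 2, p = 0.112250, fail to reject H0.


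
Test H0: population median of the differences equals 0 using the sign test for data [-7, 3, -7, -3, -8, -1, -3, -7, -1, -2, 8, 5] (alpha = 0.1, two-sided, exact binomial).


Step 1: Discard zero differences. Original n = 12; n_eff = number of nonzero differences = 12.
Nonzero differences (with sign): -7, +3, -7, -3, -8, -1, -3, -7, -1, -2, +8, +5
Step 2: Count signs: positive = 3, negative = 9.
Step 3: Under H0: P(positive) = 0.5, so the number of positives S ~ Bin(12, 0.5).
Step 4: Two-sided exact p-value = sum of Bin(12,0.5) probabilities at or below the observed probability = 0.145996.
Step 5: alpha = 0.1. fail to reject H0.

n_eff = 12, pos = 3, neg = 9, p = 0.145996, fail to reject H0.


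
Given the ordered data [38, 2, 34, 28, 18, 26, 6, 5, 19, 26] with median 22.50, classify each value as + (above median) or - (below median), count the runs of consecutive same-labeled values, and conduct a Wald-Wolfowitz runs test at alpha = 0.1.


Step 1: Compute median = 22.50; label A = above, B = below.
Labels in order: ABAABABBBA  (n_A = 5, n_B = 5)
Step 2: Count runs R = 7.
Step 3: Under H0 (random ordering), E[R] = 2*n_A*n_B/(n_A+n_B) + 1 = 2*5*5/10 + 1 = 6.0000.
        Var[R] = 2*n_A*n_B*(2*n_A*n_B - n_A - n_B) / ((n_A+n_B)^2 * (n_A+n_B-1)) = 2000/900 = 2.2222.
        SD[R] = 1.4907.
Step 4: Continuity-corrected z = (R - 0.5 - E[R]) / SD[R] = (7 - 0.5 - 6.0000) / 1.4907 = 0.3354.
Step 5: Two-sided p-value via normal approximation = 2*(1 - Phi(|z|)) = 0.737316.
Step 6: alpha = 0.1. fail to reject H0.

R = 7, z = 0.3354, p = 0.737316, fail to reject H0.


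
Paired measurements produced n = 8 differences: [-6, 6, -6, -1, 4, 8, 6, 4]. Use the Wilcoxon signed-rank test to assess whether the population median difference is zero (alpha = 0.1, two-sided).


Step 1: Drop any zero differences (none here) and take |d_i|.
|d| = [6, 6, 6, 1, 4, 8, 6, 4]
Step 2: Midrank |d_i| (ties get averaged ranks).
ranks: |6|->5.5, |6|->5.5, |6|->5.5, |1|->1, |4|->2.5, |8|->8, |6|->5.5, |4|->2.5
Step 3: Attach original signs; sum ranks with positive sign and with negative sign.
W+ = 5.5 + 2.5 + 8 + 5.5 + 2.5 = 24
W- = 5.5 + 5.5 + 1 = 12
(Check: W+ + W- = 36 should equal n(n+1)/2 = 36.)
Step 4: Test statistic W = min(W+, W-) = 12.
Step 5: Ties in |d|, so use the tie-corrected normal approximation.
        E[W] = n(n+1)/4 = 8*9/4 = 18.
        Tie groups: |d|=4 (t=2), |d|=6 (t=4); sum(t^3 - t) = 66.
        Var[W] = n(n+1)(2n+1)/24 - sum(t^3-t)/48 = 1224/24 - 66/48 = 49.625.
        z = (W - E[W]) / sqrt(Var[W]) = (12 - 18) / 7.0445 = -0.8517.
        Two-sided p = 2*Phi(z) = 0.394365.
Step 6: alpha = 0.1. fail to reject H0.

W+ = 24, W- = 12, W = min = 12, p = 0.394365, fail to reject H0.


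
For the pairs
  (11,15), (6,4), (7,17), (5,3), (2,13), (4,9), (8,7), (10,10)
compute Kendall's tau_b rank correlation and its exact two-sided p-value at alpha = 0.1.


Step 1: Enumerate the 28 unordered pairs (i,j) with i<j and classify each by sign(x_j-x_i) * sign(y_j-y_i).
  (1,2):dx=-5,dy=-11->C; (1,3):dx=-4,dy=+2->D; (1,4):dx=-6,dy=-12->C; (1,5):dx=-9,dy=-2->C
  (1,6):dx=-7,dy=-6->C; (1,7):dx=-3,dy=-8->C; (1,8):dx=-1,dy=-5->C; (2,3):dx=+1,dy=+13->C
  (2,4):dx=-1,dy=-1->C; (2,5):dx=-4,dy=+9->D; (2,6):dx=-2,dy=+5->D; (2,7):dx=+2,dy=+3->C
  (2,8):dx=+4,dy=+6->C; (3,4):dx=-2,dy=-14->C; (3,5):dx=-5,dy=-4->C; (3,6):dx=-3,dy=-8->C
  (3,7):dx=+1,dy=-10->D; (3,8):dx=+3,dy=-7->D; (4,5):dx=-3,dy=+10->D; (4,6):dx=-1,dy=+6->D
  (4,7):dx=+3,dy=+4->C; (4,8):dx=+5,dy=+7->C; (5,6):dx=+2,dy=-4->D; (5,7):dx=+6,dy=-6->D
  (5,8):dx=+8,dy=-3->D; (6,7):dx=+4,dy=-2->D; (6,8):dx=+6,dy=+1->C; (7,8):dx=+2,dy=+3->C
Step 2: C = 17, D = 11, total pairs = 28.
Step 3: tau = (C - D)/(n(n-1)/2) = (17 - 11)/28 = 0.214286.
Step 4: Exact two-sided p-value (enumerate n! = 40320 permutations of y under H0): p = 0.548413.
Step 5: alpha = 0.1. fail to reject H0.

tau_b = 0.2143 (C=17, D=11), p = 0.548413, fail to reject H0.


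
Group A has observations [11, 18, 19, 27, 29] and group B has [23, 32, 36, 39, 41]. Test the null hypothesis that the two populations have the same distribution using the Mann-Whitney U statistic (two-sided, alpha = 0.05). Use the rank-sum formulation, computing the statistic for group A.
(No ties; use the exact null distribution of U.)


Step 1: Combine and sort all 10 observations; assign midranks.
sorted (value, group): (11,X), (18,X), (19,X), (23,Y), (27,X), (29,X), (32,Y), (36,Y), (39,Y), (41,Y)
ranks: 11->1, 18->2, 19->3, 23->4, 27->5, 29->6, 32->7, 36->8, 39->9, 41->10
Step 2: Rank sum for X: R1 = 1 + 2 + 3 + 5 + 6 = 17.
Step 3: U_X = R1 - n1(n1+1)/2 = 17 - 5*6/2 = 17 - 15 = 2.
       U_Y = n1*n2 - U_X = 25 - 2 = 23.
Step 4: No ties, so the exact null distribution of U (based on enumerating the C(10,5) = 252 equally likely rank assignments) gives the two-sided p-value.
Step 5: p-value = 0.031746; compare to alpha = 0.05. reject H0.

U_X = 2, p = 0.031746, reject H0 at alpha = 0.05.


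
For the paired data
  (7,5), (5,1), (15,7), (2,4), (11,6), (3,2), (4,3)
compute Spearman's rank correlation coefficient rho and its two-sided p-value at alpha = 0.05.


Step 1: Rank x and y separately (midranks; no ties here).
rank(x): 7->5, 5->4, 15->7, 2->1, 11->6, 3->2, 4->3
rank(y): 5->5, 1->1, 7->7, 4->4, 6->6, 2->2, 3->3
Step 2: d_i = R_x(i) - R_y(i); compute d_i^2.
  (5-5)^2=0, (4-1)^2=9, (7-7)^2=0, (1-4)^2=9, (6-6)^2=0, (2-2)^2=0, (3-3)^2=0
sum(d^2) = 18.
Step 3: rho = 1 - 6*18 / (7*(7^2 - 1)) = 1 - 108/336 = 0.678571.
Step 4: Under H0, t = rho * sqrt((n-2)/(1-rho^2)) = 2.0657 ~ t(5).
Step 5: Two-sided p-value from the t-distribution with 5 df = 0.093750.
Step 6: alpha = 0.05. fail to reject H0.

rho = 0.6786, p = 0.093750, fail to reject H0 at alpha = 0.05.


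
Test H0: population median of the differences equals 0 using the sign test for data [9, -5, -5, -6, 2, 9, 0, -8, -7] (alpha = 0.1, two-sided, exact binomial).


Step 1: Discard zero differences. Original n = 9; n_eff = number of nonzero differences = 8.
Nonzero differences (with sign): +9, -5, -5, -6, +2, +9, -8, -7
Step 2: Count signs: positive = 3, negative = 5.
Step 3: Under H0: P(positive) = 0.5, so the number of positives S ~ Bin(8, 0.5).
Step 4: Two-sided exact p-value = sum of Bin(8,0.5) probabilities at or below the observed probability = 0.726562.
Step 5: alpha = 0.1. fail to reject H0.

n_eff = 8, pos = 3, neg = 5, p = 0.726562, fail to reject H0.


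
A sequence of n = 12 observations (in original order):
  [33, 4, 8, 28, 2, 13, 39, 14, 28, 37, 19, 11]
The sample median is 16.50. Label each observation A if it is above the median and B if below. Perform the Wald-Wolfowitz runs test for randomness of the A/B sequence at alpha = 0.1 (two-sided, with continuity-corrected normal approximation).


Step 1: Compute median = 16.50; label A = above, B = below.
Labels in order: ABBABBABAAAB  (n_A = 6, n_B = 6)
Step 2: Count runs R = 8.
Step 3: Under H0 (random ordering), E[R] = 2*n_A*n_B/(n_A+n_B) + 1 = 2*6*6/12 + 1 = 7.0000.
        Var[R] = 2*n_A*n_B*(2*n_A*n_B - n_A - n_B) / ((n_A+n_B)^2 * (n_A+n_B-1)) = 4320/1584 = 2.7273.
        SD[R] = 1.6514.
Step 4: Continuity-corrected z = (R - 0.5 - E[R]) / SD[R] = (8 - 0.5 - 7.0000) / 1.6514 = 0.3028.
Step 5: Two-sided p-value via normal approximation = 2*(1 - Phi(|z|)) = 0.762069.
Step 6: alpha = 0.1. fail to reject H0.

R = 8, z = 0.3028, p = 0.762069, fail to reject H0.


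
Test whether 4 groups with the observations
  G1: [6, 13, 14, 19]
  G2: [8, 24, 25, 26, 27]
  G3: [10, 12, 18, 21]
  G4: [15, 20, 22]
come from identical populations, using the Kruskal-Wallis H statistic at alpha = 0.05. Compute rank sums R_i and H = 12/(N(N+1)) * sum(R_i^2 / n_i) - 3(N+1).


Step 1: Combine all N = 16 observations and assign midranks.
sorted (value, group, rank): (6,G1,1), (8,G2,2), (10,G3,3), (12,G3,4), (13,G1,5), (14,G1,6), (15,G4,7), (18,G3,8), (19,G1,9), (20,G4,10), (21,G3,11), (22,G4,12), (24,G2,13), (25,G2,14), (26,G2,15), (27,G2,16)
Step 2: Sum ranks within each group.
R_1 = 21 (n_1 = 4)
R_2 = 60 (n_2 = 5)
R_3 = 26 (n_3 = 4)
R_4 = 29 (n_4 = 3)
Step 3: H = 12/(N(N+1)) * sum(R_i^2/n_i) - 3(N+1)
     = 12/(16*17) * (21^2/4 + 60^2/5 + 26^2/4 + 29^2/3) - 3*17
     = 0.044118 * 1279.58 - 51
     = 5.452206.
Step 4: No ties, so H is used without correction.
Step 5: Under H0, H ~ chi^2(3); p-value = 0.141525.
Step 6: alpha = 0.05. fail to reject H0.

H = 5.4522, df = 3, p = 0.141525, fail to reject H0.


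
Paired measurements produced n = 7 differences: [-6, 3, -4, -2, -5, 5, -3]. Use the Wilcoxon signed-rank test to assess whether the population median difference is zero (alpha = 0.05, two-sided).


Step 1: Drop any zero differences (none here) and take |d_i|.
|d| = [6, 3, 4, 2, 5, 5, 3]
Step 2: Midrank |d_i| (ties get averaged ranks).
ranks: |6|->7, |3|->2.5, |4|->4, |2|->1, |5|->5.5, |5|->5.5, |3|->2.5
Step 3: Attach original signs; sum ranks with positive sign and with negative sign.
W+ = 2.5 + 5.5 = 8
W- = 7 + 4 + 1 + 5.5 + 2.5 = 20
(Check: W+ + W- = 28 should equal n(n+1)/2 = 28.)
Step 4: Test statistic W = min(W+, W-) = 8.
Step 5: Ties in |d|, so use the tie-corrected normal approximation.
        E[W] = n(n+1)/4 = 7*8/4 = 14.
        Tie groups: |d|=3 (t=2), |d|=5 (t=2); sum(t^3 - t) = 12.
        Var[W] = n(n+1)(2n+1)/24 - sum(t^3-t)/48 = 840/24 - 12/48 = 34.75.
        z = (W - E[W]) / sqrt(Var[W]) = (8 - 14) / 5.8949 = -1.0178.
        Two-sided p = 2*Phi(z) = 0.308760.
Step 6: alpha = 0.05. fail to reject H0.

W+ = 8, W- = 20, W = min = 8, p = 0.308760, fail to reject H0.


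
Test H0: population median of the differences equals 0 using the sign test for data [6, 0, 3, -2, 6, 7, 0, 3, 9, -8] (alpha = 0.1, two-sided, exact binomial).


Step 1: Discard zero differences. Original n = 10; n_eff = number of nonzero differences = 8.
Nonzero differences (with sign): +6, +3, -2, +6, +7, +3, +9, -8
Step 2: Count signs: positive = 6, negative = 2.
Step 3: Under H0: P(positive) = 0.5, so the number of positives S ~ Bin(8, 0.5).
Step 4: Two-sided exact p-value = sum of Bin(8,0.5) probabilities at or below the observed probability = 0.289062.
Step 5: alpha = 0.1. fail to reject H0.

n_eff = 8, pos = 6, neg = 2, p = 0.289062, fail to reject H0.


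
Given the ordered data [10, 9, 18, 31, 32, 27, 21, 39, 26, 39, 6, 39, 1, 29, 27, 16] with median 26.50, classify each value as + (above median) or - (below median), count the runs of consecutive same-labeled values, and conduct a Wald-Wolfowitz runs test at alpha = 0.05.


Step 1: Compute median = 26.50; label A = above, B = below.
Labels in order: BBBAAABABABABAAB  (n_A = 8, n_B = 8)
Step 2: Count runs R = 11.
Step 3: Under H0 (random ordering), E[R] = 2*n_A*n_B/(n_A+n_B) + 1 = 2*8*8/16 + 1 = 9.0000.
        Var[R] = 2*n_A*n_B*(2*n_A*n_B - n_A - n_B) / ((n_A+n_B)^2 * (n_A+n_B-1)) = 14336/3840 = 3.7333.
        SD[R] = 1.9322.
Step 4: Continuity-corrected z = (R - 0.5 - E[R]) / SD[R] = (11 - 0.5 - 9.0000) / 1.9322 = 0.7763.
Step 5: Two-sided p-value via normal approximation = 2*(1 - Phi(|z|)) = 0.437558.
Step 6: alpha = 0.05. fail to reject H0.

R = 11, z = 0.7763, p = 0.437558, fail to reject H0.


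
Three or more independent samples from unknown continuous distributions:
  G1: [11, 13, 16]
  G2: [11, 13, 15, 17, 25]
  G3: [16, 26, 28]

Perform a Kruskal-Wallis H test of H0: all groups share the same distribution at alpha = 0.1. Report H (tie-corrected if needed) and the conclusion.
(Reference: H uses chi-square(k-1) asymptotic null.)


Step 1: Combine all N = 11 observations and assign midranks.
sorted (value, group, rank): (11,G1,1.5), (11,G2,1.5), (13,G1,3.5), (13,G2,3.5), (15,G2,5), (16,G1,6.5), (16,G3,6.5), (17,G2,8), (25,G2,9), (26,G3,10), (28,G3,11)
Step 2: Sum ranks within each group.
R_1 = 11.5 (n_1 = 3)
R_2 = 27 (n_2 = 5)
R_3 = 27.5 (n_3 = 3)
Step 3: H = 12/(N(N+1)) * sum(R_i^2/n_i) - 3(N+1)
     = 12/(11*12) * (11.5^2/3 + 27^2/5 + 27.5^2/3) - 3*12
     = 0.090909 * 441.967 - 36
     = 4.178788.
Step 4: Ties present; correction factor C = 1 - 18/(11^3 - 11) = 0.986364. Corrected H = 4.178788 / 0.986364 = 4.236559.
Step 5: Under H0, H ~ chi^2(2); p-value = 0.120238.
Step 6: alpha = 0.1. fail to reject H0.

H = 4.2366, df = 2, p = 0.120238, fail to reject H0.


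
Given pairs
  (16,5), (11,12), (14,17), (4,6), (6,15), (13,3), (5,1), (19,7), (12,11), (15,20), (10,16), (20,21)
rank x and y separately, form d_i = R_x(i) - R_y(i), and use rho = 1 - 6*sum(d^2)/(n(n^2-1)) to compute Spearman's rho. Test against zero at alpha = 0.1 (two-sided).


Step 1: Rank x and y separately (midranks; no ties here).
rank(x): 16->10, 11->5, 14->8, 4->1, 6->3, 13->7, 5->2, 19->11, 12->6, 15->9, 10->4, 20->12
rank(y): 5->3, 12->7, 17->10, 6->4, 15->8, 3->2, 1->1, 7->5, 11->6, 20->11, 16->9, 21->12
Step 2: d_i = R_x(i) - R_y(i); compute d_i^2.
  (10-3)^2=49, (5-7)^2=4, (8-10)^2=4, (1-4)^2=9, (3-8)^2=25, (7-2)^2=25, (2-1)^2=1, (11-5)^2=36, (6-6)^2=0, (9-11)^2=4, (4-9)^2=25, (12-12)^2=0
sum(d^2) = 182.
Step 3: rho = 1 - 6*182 / (12*(12^2 - 1)) = 1 - 1092/1716 = 0.363636.
Step 4: Under H0, t = rho * sqrt((n-2)/(1-rho^2)) = 1.2344 ~ t(10).
Step 5: Two-sided p-value from the t-distribution with 10 df = 0.245265.
Step 6: alpha = 0.1. fail to reject H0.

rho = 0.3636, p = 0.245265, fail to reject H0 at alpha = 0.1.


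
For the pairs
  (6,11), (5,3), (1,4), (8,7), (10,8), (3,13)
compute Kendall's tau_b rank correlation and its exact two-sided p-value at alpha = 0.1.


Step 1: Enumerate the 15 unordered pairs (i,j) with i<j and classify each by sign(x_j-x_i) * sign(y_j-y_i).
  (1,2):dx=-1,dy=-8->C; (1,3):dx=-5,dy=-7->C; (1,4):dx=+2,dy=-4->D; (1,5):dx=+4,dy=-3->D
  (1,6):dx=-3,dy=+2->D; (2,3):dx=-4,dy=+1->D; (2,4):dx=+3,dy=+4->C; (2,5):dx=+5,dy=+5->C
  (2,6):dx=-2,dy=+10->D; (3,4):dx=+7,dy=+3->C; (3,5):dx=+9,dy=+4->C; (3,6):dx=+2,dy=+9->C
  (4,5):dx=+2,dy=+1->C; (4,6):dx=-5,dy=+6->D; (5,6):dx=-7,dy=+5->D
Step 2: C = 8, D = 7, total pairs = 15.
Step 3: tau = (C - D)/(n(n-1)/2) = (8 - 7)/15 = 0.066667.
Step 4: Exact two-sided p-value (enumerate n! = 720 permutations of y under H0): p = 1.000000.
Step 5: alpha = 0.1. fail to reject H0.

tau_b = 0.0667 (C=8, D=7), p = 1.000000, fail to reject H0.


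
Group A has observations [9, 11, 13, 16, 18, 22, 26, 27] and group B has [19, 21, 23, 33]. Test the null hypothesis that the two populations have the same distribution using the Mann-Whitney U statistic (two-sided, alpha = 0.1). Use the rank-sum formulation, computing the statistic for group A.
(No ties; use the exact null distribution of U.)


Step 1: Combine and sort all 12 observations; assign midranks.
sorted (value, group): (9,X), (11,X), (13,X), (16,X), (18,X), (19,Y), (21,Y), (22,X), (23,Y), (26,X), (27,X), (33,Y)
ranks: 9->1, 11->2, 13->3, 16->4, 18->5, 19->6, 21->7, 22->8, 23->9, 26->10, 27->11, 33->12
Step 2: Rank sum for X: R1 = 1 + 2 + 3 + 4 + 5 + 8 + 10 + 11 = 44.
Step 3: U_X = R1 - n1(n1+1)/2 = 44 - 8*9/2 = 44 - 36 = 8.
       U_Y = n1*n2 - U_X = 32 - 8 = 24.
Step 4: No ties, so the exact null distribution of U (based on enumerating the C(12,8) = 495 equally likely rank assignments) gives the two-sided p-value.
Step 5: p-value = 0.214141; compare to alpha = 0.1. fail to reject H0.

U_X = 8, p = 0.214141, fail to reject H0 at alpha = 0.1.


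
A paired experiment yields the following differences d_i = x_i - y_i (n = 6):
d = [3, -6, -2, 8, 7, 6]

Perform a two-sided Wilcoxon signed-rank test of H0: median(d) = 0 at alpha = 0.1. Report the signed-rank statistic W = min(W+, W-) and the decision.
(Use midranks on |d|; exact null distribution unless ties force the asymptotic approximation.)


Step 1: Drop any zero differences (none here) and take |d_i|.
|d| = [3, 6, 2, 8, 7, 6]
Step 2: Midrank |d_i| (ties get averaged ranks).
ranks: |3|->2, |6|->3.5, |2|->1, |8|->6, |7|->5, |6|->3.5
Step 3: Attach original signs; sum ranks with positive sign and with negative sign.
W+ = 2 + 6 + 5 + 3.5 = 16.5
W- = 3.5 + 1 = 4.5
(Check: W+ + W- = 21 should equal n(n+1)/2 = 21.)
Step 4: Test statistic W = min(W+, W-) = 4.5.
Step 5: Ties in |d|, so use the tie-corrected normal approximation.
        E[W] = n(n+1)/4 = 6*7/4 = 10.5.
        Tie groups: |d|=6 (t=2); sum(t^3 - t) = 6.
        Var[W] = n(n+1)(2n+1)/24 - sum(t^3-t)/48 = 546/24 - 6/48 = 22.625.
        z = (W - E[W]) / sqrt(Var[W]) = (4.5 - 10.5) / 4.7566 = -1.2614.
        Two-sided p = 2*Phi(z) = 0.207160.
Step 6: alpha = 0.1. fail to reject H0.

W+ = 16.5, W- = 4.5, W = min = 4.5, p = 0.207160, fail to reject H0.


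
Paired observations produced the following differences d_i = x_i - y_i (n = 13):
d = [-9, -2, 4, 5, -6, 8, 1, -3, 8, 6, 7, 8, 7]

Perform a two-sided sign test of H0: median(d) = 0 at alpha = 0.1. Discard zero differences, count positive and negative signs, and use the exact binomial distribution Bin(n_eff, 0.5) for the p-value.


Step 1: Discard zero differences. Original n = 13; n_eff = number of nonzero differences = 13.
Nonzero differences (with sign): -9, -2, +4, +5, -6, +8, +1, -3, +8, +6, +7, +8, +7
Step 2: Count signs: positive = 9, negative = 4.
Step 3: Under H0: P(positive) = 0.5, so the number of positives S ~ Bin(13, 0.5).
Step 4: Two-sided exact p-value = sum of Bin(13,0.5) probabilities at or below the observed probability = 0.266846.
Step 5: alpha = 0.1. fail to reject H0.

n_eff = 13, pos = 9, neg = 4, p = 0.266846, fail to reject H0.


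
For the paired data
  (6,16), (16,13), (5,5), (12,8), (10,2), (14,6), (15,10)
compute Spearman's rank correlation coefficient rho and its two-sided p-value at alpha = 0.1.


Step 1: Rank x and y separately (midranks; no ties here).
rank(x): 6->2, 16->7, 5->1, 12->4, 10->3, 14->5, 15->6
rank(y): 16->7, 13->6, 5->2, 8->4, 2->1, 6->3, 10->5
Step 2: d_i = R_x(i) - R_y(i); compute d_i^2.
  (2-7)^2=25, (7-6)^2=1, (1-2)^2=1, (4-4)^2=0, (3-1)^2=4, (5-3)^2=4, (6-5)^2=1
sum(d^2) = 36.
Step 3: rho = 1 - 6*36 / (7*(7^2 - 1)) = 1 - 216/336 = 0.357143.
Step 4: Under H0, t = rho * sqrt((n-2)/(1-rho^2)) = 0.8550 ~ t(5).
Step 5: Two-sided p-value from the t-distribution with 5 df = 0.431611.
Step 6: alpha = 0.1. fail to reject H0.

rho = 0.3571, p = 0.431611, fail to reject H0 at alpha = 0.1.


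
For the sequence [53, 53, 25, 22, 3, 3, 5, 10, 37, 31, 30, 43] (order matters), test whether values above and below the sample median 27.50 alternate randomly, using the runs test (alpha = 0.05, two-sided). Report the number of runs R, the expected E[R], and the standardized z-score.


Step 1: Compute median = 27.50; label A = above, B = below.
Labels in order: AABBBBBBAAAA  (n_A = 6, n_B = 6)
Step 2: Count runs R = 3.
Step 3: Under H0 (random ordering), E[R] = 2*n_A*n_B/(n_A+n_B) + 1 = 2*6*6/12 + 1 = 7.0000.
        Var[R] = 2*n_A*n_B*(2*n_A*n_B - n_A - n_B) / ((n_A+n_B)^2 * (n_A+n_B-1)) = 4320/1584 = 2.7273.
        SD[R] = 1.6514.
Step 4: Continuity-corrected z = (R + 0.5 - E[R]) / SD[R] = (3 + 0.5 - 7.0000) / 1.6514 = -2.1194.
Step 5: Two-sided p-value via normal approximation = 2*(1 - Phi(|z|)) = 0.034060.
Step 6: alpha = 0.05. reject H0.

R = 3, z = -2.1194, p = 0.034060, reject H0.


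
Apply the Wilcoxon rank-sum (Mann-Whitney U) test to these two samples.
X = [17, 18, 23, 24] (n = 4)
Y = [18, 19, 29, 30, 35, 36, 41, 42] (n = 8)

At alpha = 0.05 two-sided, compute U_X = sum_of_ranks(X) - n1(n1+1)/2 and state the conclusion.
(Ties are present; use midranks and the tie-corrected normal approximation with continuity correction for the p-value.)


Step 1: Combine and sort all 12 observations; assign midranks.
sorted (value, group): (17,X), (18,X), (18,Y), (19,Y), (23,X), (24,X), (29,Y), (30,Y), (35,Y), (36,Y), (41,Y), (42,Y)
ranks: 17->1, 18->2.5, 18->2.5, 19->4, 23->5, 24->6, 29->7, 30->8, 35->9, 36->10, 41->11, 42->12
Step 2: Rank sum for X: R1 = 1 + 2.5 + 5 + 6 = 14.5.
Step 3: U_X = R1 - n1(n1+1)/2 = 14.5 - 4*5/2 = 14.5 - 10 = 4.5.
       U_Y = n1*n2 - U_X = 32 - 4.5 = 27.5.
Step 4: Ties are present, so use the tie-corrected normal approximation (with continuity correction) for the p-value.
Step 5: p-value = 0.061271; compare to alpha = 0.05. fail to reject H0.

U_X = 4.5, p = 0.061271, fail to reject H0 at alpha = 0.05.


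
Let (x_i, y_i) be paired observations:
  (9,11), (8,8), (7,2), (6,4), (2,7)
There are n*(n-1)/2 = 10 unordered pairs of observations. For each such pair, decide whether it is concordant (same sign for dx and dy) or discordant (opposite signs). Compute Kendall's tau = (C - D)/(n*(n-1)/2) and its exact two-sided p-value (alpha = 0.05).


Step 1: Enumerate the 10 unordered pairs (i,j) with i<j and classify each by sign(x_j-x_i) * sign(y_j-y_i).
  (1,2):dx=-1,dy=-3->C; (1,3):dx=-2,dy=-9->C; (1,4):dx=-3,dy=-7->C; (1,5):dx=-7,dy=-4->C
  (2,3):dx=-1,dy=-6->C; (2,4):dx=-2,dy=-4->C; (2,5):dx=-6,dy=-1->C; (3,4):dx=-1,dy=+2->D
  (3,5):dx=-5,dy=+5->D; (4,5):dx=-4,dy=+3->D
Step 2: C = 7, D = 3, total pairs = 10.
Step 3: tau = (C - D)/(n(n-1)/2) = (7 - 3)/10 = 0.400000.
Step 4: Exact two-sided p-value (enumerate n! = 120 permutations of y under H0): p = 0.483333.
Step 5: alpha = 0.05. fail to reject H0.

tau_b = 0.4000 (C=7, D=3), p = 0.483333, fail to reject H0.


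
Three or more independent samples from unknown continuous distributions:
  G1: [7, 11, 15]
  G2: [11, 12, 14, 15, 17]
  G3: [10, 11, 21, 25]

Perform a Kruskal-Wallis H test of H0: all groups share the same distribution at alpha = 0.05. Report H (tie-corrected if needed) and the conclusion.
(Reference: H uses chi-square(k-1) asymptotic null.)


Step 1: Combine all N = 12 observations and assign midranks.
sorted (value, group, rank): (7,G1,1), (10,G3,2), (11,G1,4), (11,G2,4), (11,G3,4), (12,G2,6), (14,G2,7), (15,G1,8.5), (15,G2,8.5), (17,G2,10), (21,G3,11), (25,G3,12)
Step 2: Sum ranks within each group.
R_1 = 13.5 (n_1 = 3)
R_2 = 35.5 (n_2 = 5)
R_3 = 29 (n_3 = 4)
Step 3: H = 12/(N(N+1)) * sum(R_i^2/n_i) - 3(N+1)
     = 12/(12*13) * (13.5^2/3 + 35.5^2/5 + 29^2/4) - 3*13
     = 0.076923 * 523.05 - 39
     = 1.234615.
Step 4: Ties present; correction factor C = 1 - 30/(12^3 - 12) = 0.982517. Corrected H = 1.234615 / 0.982517 = 1.256584.
Step 5: Under H0, H ~ chi^2(2); p-value = 0.533502.
Step 6: alpha = 0.05. fail to reject H0.

H = 1.2566, df = 2, p = 0.533502, fail to reject H0.


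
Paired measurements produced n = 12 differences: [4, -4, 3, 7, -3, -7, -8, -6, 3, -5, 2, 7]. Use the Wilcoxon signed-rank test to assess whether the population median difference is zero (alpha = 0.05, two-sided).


Step 1: Drop any zero differences (none here) and take |d_i|.
|d| = [4, 4, 3, 7, 3, 7, 8, 6, 3, 5, 2, 7]
Step 2: Midrank |d_i| (ties get averaged ranks).
ranks: |4|->5.5, |4|->5.5, |3|->3, |7|->10, |3|->3, |7|->10, |8|->12, |6|->8, |3|->3, |5|->7, |2|->1, |7|->10
Step 3: Attach original signs; sum ranks with positive sign and with negative sign.
W+ = 5.5 + 3 + 10 + 3 + 1 + 10 = 32.5
W- = 5.5 + 3 + 10 + 12 + 8 + 7 = 45.5
(Check: W+ + W- = 78 should equal n(n+1)/2 = 78.)
Step 4: Test statistic W = min(W+, W-) = 32.5.
Step 5: Ties in |d|, so use the tie-corrected normal approximation.
        E[W] = n(n+1)/4 = 12*13/4 = 39.
        Tie groups: |d|=3 (t=3), |d|=4 (t=2), |d|=7 (t=3); sum(t^3 - t) = 54.
        Var[W] = n(n+1)(2n+1)/24 - sum(t^3-t)/48 = 3900/24 - 54/48 = 161.375.
        z = (W - E[W]) / sqrt(Var[W]) = (32.5 - 39) / 12.7033 = -0.5117.
        Two-sided p = 2*Phi(z) = 0.608878.
Step 6: alpha = 0.05. fail to reject H0.

W+ = 32.5, W- = 45.5, W = min = 32.5, p = 0.608878, fail to reject H0.


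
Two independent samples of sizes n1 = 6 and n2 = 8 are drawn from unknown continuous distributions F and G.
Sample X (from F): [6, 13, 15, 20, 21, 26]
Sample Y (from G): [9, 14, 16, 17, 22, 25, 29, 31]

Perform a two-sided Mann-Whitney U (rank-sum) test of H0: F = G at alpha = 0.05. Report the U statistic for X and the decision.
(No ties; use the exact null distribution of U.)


Step 1: Combine and sort all 14 observations; assign midranks.
sorted (value, group): (6,X), (9,Y), (13,X), (14,Y), (15,X), (16,Y), (17,Y), (20,X), (21,X), (22,Y), (25,Y), (26,X), (29,Y), (31,Y)
ranks: 6->1, 9->2, 13->3, 14->4, 15->5, 16->6, 17->7, 20->8, 21->9, 22->10, 25->11, 26->12, 29->13, 31->14
Step 2: Rank sum for X: R1 = 1 + 3 + 5 + 8 + 9 + 12 = 38.
Step 3: U_X = R1 - n1(n1+1)/2 = 38 - 6*7/2 = 38 - 21 = 17.
       U_Y = n1*n2 - U_X = 48 - 17 = 31.
Step 4: No ties, so the exact null distribution of U (based on enumerating the C(14,6) = 3003 equally likely rank assignments) gives the two-sided p-value.
Step 5: p-value = 0.413586; compare to alpha = 0.05. fail to reject H0.

U_X = 17, p = 0.413586, fail to reject H0 at alpha = 0.05.


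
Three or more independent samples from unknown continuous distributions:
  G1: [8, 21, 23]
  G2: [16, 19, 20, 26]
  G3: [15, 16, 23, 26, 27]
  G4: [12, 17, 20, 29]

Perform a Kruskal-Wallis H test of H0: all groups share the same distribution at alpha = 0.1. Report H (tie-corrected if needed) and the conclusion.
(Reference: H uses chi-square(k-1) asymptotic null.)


Step 1: Combine all N = 16 observations and assign midranks.
sorted (value, group, rank): (8,G1,1), (12,G4,2), (15,G3,3), (16,G2,4.5), (16,G3,4.5), (17,G4,6), (19,G2,7), (20,G2,8.5), (20,G4,8.5), (21,G1,10), (23,G1,11.5), (23,G3,11.5), (26,G2,13.5), (26,G3,13.5), (27,G3,15), (29,G4,16)
Step 2: Sum ranks within each group.
R_1 = 22.5 (n_1 = 3)
R_2 = 33.5 (n_2 = 4)
R_3 = 47.5 (n_3 = 5)
R_4 = 32.5 (n_4 = 4)
Step 3: H = 12/(N(N+1)) * sum(R_i^2/n_i) - 3(N+1)
     = 12/(16*17) * (22.5^2/3 + 33.5^2/4 + 47.5^2/5 + 32.5^2/4) - 3*17
     = 0.044118 * 1164.62 - 51
     = 0.380515.
Step 4: Ties present; correction factor C = 1 - 24/(16^3 - 16) = 0.994118. Corrected H = 0.380515 / 0.994118 = 0.382766.
Step 5: Under H0, H ~ chi^2(3); p-value = 0.943779.
Step 6: alpha = 0.1. fail to reject H0.

H = 0.3828, df = 3, p = 0.943779, fail to reject H0.


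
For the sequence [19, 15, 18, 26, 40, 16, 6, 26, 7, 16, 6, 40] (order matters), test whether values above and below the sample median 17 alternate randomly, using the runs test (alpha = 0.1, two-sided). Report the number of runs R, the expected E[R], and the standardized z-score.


Step 1: Compute median = 17; label A = above, B = below.
Labels in order: ABAAABBABBBA  (n_A = 6, n_B = 6)
Step 2: Count runs R = 7.
Step 3: Under H0 (random ordering), E[R] = 2*n_A*n_B/(n_A+n_B) + 1 = 2*6*6/12 + 1 = 7.0000.
        Var[R] = 2*n_A*n_B*(2*n_A*n_B - n_A - n_B) / ((n_A+n_B)^2 * (n_A+n_B-1)) = 4320/1584 = 2.7273.
        SD[R] = 1.6514.
Step 4: R = E[R], so z = 0 with no continuity correction.
Step 5: Two-sided p-value via normal approximation = 2*(1 - Phi(|z|)) = 1.000000.
Step 6: alpha = 0.1. fail to reject H0.

R = 7, z = 0.0000, p = 1.000000, fail to reject H0.


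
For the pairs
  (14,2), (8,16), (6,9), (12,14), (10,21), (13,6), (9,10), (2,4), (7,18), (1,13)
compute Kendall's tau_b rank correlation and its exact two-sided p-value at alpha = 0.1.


Step 1: Enumerate the 45 unordered pairs (i,j) with i<j and classify each by sign(x_j-x_i) * sign(y_j-y_i).
  (1,2):dx=-6,dy=+14->D; (1,3):dx=-8,dy=+7->D; (1,4):dx=-2,dy=+12->D; (1,5):dx=-4,dy=+19->D
  (1,6):dx=-1,dy=+4->D; (1,7):dx=-5,dy=+8->D; (1,8):dx=-12,dy=+2->D; (1,9):dx=-7,dy=+16->D
  (1,10):dx=-13,dy=+11->D; (2,3):dx=-2,dy=-7->C; (2,4):dx=+4,dy=-2->D; (2,5):dx=+2,dy=+5->C
  (2,6):dx=+5,dy=-10->D; (2,7):dx=+1,dy=-6->D; (2,8):dx=-6,dy=-12->C; (2,9):dx=-1,dy=+2->D
  (2,10):dx=-7,dy=-3->C; (3,4):dx=+6,dy=+5->C; (3,5):dx=+4,dy=+12->C; (3,6):dx=+7,dy=-3->D
  (3,7):dx=+3,dy=+1->C; (3,8):dx=-4,dy=-5->C; (3,9):dx=+1,dy=+9->C; (3,10):dx=-5,dy=+4->D
  (4,5):dx=-2,dy=+7->D; (4,6):dx=+1,dy=-8->D; (4,7):dx=-3,dy=-4->C; (4,8):dx=-10,dy=-10->C
  (4,9):dx=-5,dy=+4->D; (4,10):dx=-11,dy=-1->C; (5,6):dx=+3,dy=-15->D; (5,7):dx=-1,dy=-11->C
  (5,8):dx=-8,dy=-17->C; (5,9):dx=-3,dy=-3->C; (5,10):dx=-9,dy=-8->C; (6,7):dx=-4,dy=+4->D
  (6,8):dx=-11,dy=-2->C; (6,9):dx=-6,dy=+12->D; (6,10):dx=-12,dy=+7->D; (7,8):dx=-7,dy=-6->C
  (7,9):dx=-2,dy=+8->D; (7,10):dx=-8,dy=+3->D; (8,9):dx=+5,dy=+14->C; (8,10):dx=-1,dy=+9->D
  (9,10):dx=-6,dy=-5->C
Step 2: C = 20, D = 25, total pairs = 45.
Step 3: tau = (C - D)/(n(n-1)/2) = (20 - 25)/45 = -0.111111.
Step 4: Exact two-sided p-value (enumerate n! = 3628800 permutations of y under H0): p = 0.727490.
Step 5: alpha = 0.1. fail to reject H0.

tau_b = -0.1111 (C=20, D=25), p = 0.727490, fail to reject H0.
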